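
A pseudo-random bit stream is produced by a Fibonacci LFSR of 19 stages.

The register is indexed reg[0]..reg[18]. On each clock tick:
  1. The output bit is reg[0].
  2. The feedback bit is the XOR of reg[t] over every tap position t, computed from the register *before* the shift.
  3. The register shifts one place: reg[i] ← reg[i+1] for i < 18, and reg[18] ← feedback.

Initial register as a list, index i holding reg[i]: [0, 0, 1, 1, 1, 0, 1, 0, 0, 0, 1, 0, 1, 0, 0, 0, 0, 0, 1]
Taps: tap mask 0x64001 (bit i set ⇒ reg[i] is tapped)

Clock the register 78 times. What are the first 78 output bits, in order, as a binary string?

tick  register→output (feedback)
  0  0011101000101000001→0 (1)
  1  0111010001010000011→0 (0)
  2  1110100010100000110→1 (0)
  3  1101000101000001100→1 (1)
  4  1010001010000011001→1 (1)
  5  0100010100000110011→0 (1)
  6  1000101000001100111→1 (1)
  7  0001010000011001111→0 (0)
  8  0010100000110011110→0 (0)
  9  0101000001100111100→0 (1)
 10  1010000011001111001→1 (1)
 11  0100000110011110011→0 (1)
 12  1000001100111100111→1 (1)
 13  0000011001111001111→0 (0)
 14  0000110011110011110→0 (0)
 15  0001100111100111100→0 (1)
 16  0011001111001111001→0 (0)
 17  0110011110011110010→0 (0)
 18  1100111100111100100→1 (1)
 19  1001111001111001001→1 (0)
 20  0011110011110010010→0 (0)
 21  0111100111100100100→0 (0)
 22  1111001111001001000→1 (1)
 23  1110011110010010001→1 (1)
 24  1100111100100100011→1 (1)
 25  1001111001001000111→1 (1)
 26  0011110010010001111→0 (0)
 27  0111100100100011110→0 (0)
 28  1111001001000111100→1 (0)
 29  1110010010001111000→1 (0)
 30  1100100100011110000→1 (0)
 31  1001001000111100000→1 (1)
 32  0010010001111000001→0 (1)
 33  0100100011110000011→0 (0)
 34  1001000111100000110→1 (0)
 35  0010001111000001100→0 (0)
 36  0100011110000011000→0 (1)
 37  1000111100000110001→1 (1)
 38  0001111000001100011→0 (0)
 39  0011110000011000110→0 (1)
 40  0111100000110001101→0 (1)
 41  1111000001100011011→1 (0)
 42  1110000011000110110→1 (1)
 43  1100000110001101101→1 (0)
 44  1000001100011011010→1 (1)
 45  0000011000110110101→0 (0)
 46  0000110001101101010→0 (1)
 47  0001100011011010101→0 (0)
 48  0011000110110101010→0 (1)
 49  0110001101101010101→0 (0)
 50  1100011011010101010→1 (0)
 51  1000110110101010100→1 (0)
 52  0001101101010101000→0 (0)
 53  0011011010101010000→0 (1)
 54  0110110101010100001→0 (1)
 55  1101101010101000011→1 (1)
 56  1011010101010000111→1 (1)
 57  0110101010100001111→0 (0)
 58  1101010101000011110→1 (1)
 59  1010101010000111101→1 (1)
 60  0101010100001111011→0 (1)
 61  1010101000011110111→1 (0)
 62  0101010000111101110→0 (1)
 63  1010100001111011101→1 (1)
 64  0101000011110111011→0 (1)
 65  1010000111101110111→1 (0)
 66  0100001111011101110→0 (1)
 67  1000011110111011101→1 (1)
 68  0000111101110111011→0 (1)
 69  0001111011101110111→0 (1)
 70  0011110111011101111→0 (0)
 71  0111101110111011110→0 (0)
 72  1111011101110111100→1 (0)
 73  1110111011101111000→1 (0)
 74  1101110111011110000→1 (0)
 75  1011101110111100000→1 (1)
 76  0111011101111000001→0 (1)
 77  1110111011110000011→1 (1)

001110100010100000110011110011110010010001111000001100011011010101010000111101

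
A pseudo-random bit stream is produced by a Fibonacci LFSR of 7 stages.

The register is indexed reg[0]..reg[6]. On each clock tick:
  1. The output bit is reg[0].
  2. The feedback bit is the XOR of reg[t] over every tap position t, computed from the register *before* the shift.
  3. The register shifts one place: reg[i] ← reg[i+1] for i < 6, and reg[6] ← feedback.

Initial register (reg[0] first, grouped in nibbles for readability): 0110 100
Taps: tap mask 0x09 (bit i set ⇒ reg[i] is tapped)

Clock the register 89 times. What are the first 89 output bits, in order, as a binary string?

01101000010101011111010010100011011100011111110000111011110010110010010000001000100110001

k : reg_k → out_k, fb_k
0: 0110100 → 0, fb=0
1: 1101000 → 1, fb=0
2: 1010000 → 1, fb=1
3: 0100001 → 0, fb=0
4: 1000010 → 1, fb=1
5: 0000101 → 0, fb=0
6: 0001010 → 0, fb=1
7: 0010101 → 0, fb=0
8: 0101010 → 0, fb=1
9: 1010101 → 1, fb=1
10: 0101011 → 0, fb=1
11: 1010111 → 1, fb=1
12: 0101111 → 0, fb=1
13: 1011111 → 1, fb=0
14: 0111110 → 0, fb=1
15: 1111101 → 1, fb=0
16: 1111010 → 1, fb=0
17: 1110100 → 1, fb=1
18: 1101001 → 1, fb=0
19: 1010010 → 1, fb=1
20: 0100101 → 0, fb=0
21: 1001010 → 1, fb=0
22: 0010100 → 0, fb=0
23: 0101000 → 0, fb=1
24: 1010001 → 1, fb=1
25: 0100011 → 0, fb=0
26: 1000110 → 1, fb=1
27: 0001101 → 0, fb=1
28: 0011011 → 0, fb=1
29: 0110111 → 0, fb=0
30: 1101110 → 1, fb=0
31: 1011100 → 1, fb=0
32: 0111000 → 0, fb=1
33: 1110001 → 1, fb=1
34: 1100011 → 1, fb=1
35: 1000111 → 1, fb=1
36: 0001111 → 0, fb=1
37: 0011111 → 0, fb=1
38: 0111111 → 0, fb=1
39: 1111111 → 1, fb=0
40: 1111110 → 1, fb=0
41: 1111100 → 1, fb=0
42: 1111000 → 1, fb=0
43: 1110000 → 1, fb=1
44: 1100001 → 1, fb=1
45: 1000011 → 1, fb=1
46: 0000111 → 0, fb=0
47: 0001110 → 0, fb=1
48: 0011101 → 0, fb=1
49: 0111011 → 0, fb=1
50: 1110111 → 1, fb=1
51: 1101111 → 1, fb=0
52: 1011110 → 1, fb=0
53: 0111100 → 0, fb=1
54: 1111001 → 1, fb=0
55: 1110010 → 1, fb=1
56: 1100101 → 1, fb=1
57: 1001011 → 1, fb=0
58: 0010110 → 0, fb=0
59: 0101100 → 0, fb=1
60: 1011001 → 1, fb=0
61: 0110010 → 0, fb=0
62: 1100100 → 1, fb=1
63: 1001001 → 1, fb=0
64: 0010010 → 0, fb=0
65: 0100100 → 0, fb=0
66: 1001000 → 1, fb=0
67: 0010000 → 0, fb=0
68: 0100000 → 0, fb=0
69: 1000000 → 1, fb=1
70: 0000001 → 0, fb=0
71: 0000010 → 0, fb=0
72: 0000100 → 0, fb=0
73: 0001000 → 0, fb=1
74: 0010001 → 0, fb=0
75: 0100010 → 0, fb=0
76: 1000100 → 1, fb=1
77: 0001001 → 0, fb=1
78: 0010011 → 0, fb=0
79: 0100110 → 0, fb=0
80: 1001100 → 1, fb=0
81: 0011000 → 0, fb=1
82: 0110001 → 0, fb=0
83: 1100010 → 1, fb=1
84: 1000101 → 1, fb=1
85: 0001011 → 0, fb=1
86: 0010111 → 0, fb=0
87: 0101110 → 0, fb=1
88: 1011101 → 1, fb=0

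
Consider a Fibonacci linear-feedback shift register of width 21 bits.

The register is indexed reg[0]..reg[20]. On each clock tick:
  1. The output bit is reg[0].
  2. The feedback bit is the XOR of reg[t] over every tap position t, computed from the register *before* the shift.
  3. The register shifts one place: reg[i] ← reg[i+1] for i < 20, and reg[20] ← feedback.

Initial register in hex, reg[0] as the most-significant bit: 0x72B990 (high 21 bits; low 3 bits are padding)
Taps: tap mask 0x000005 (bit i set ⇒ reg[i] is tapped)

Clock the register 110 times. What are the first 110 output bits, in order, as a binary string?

tick  register→output (feedback)
  0  011100101011100110010→0 (1)
  1  111001010111001100101→1 (0)
  2  110010101110011001010→1 (1)
  3  100101011100110010101→1 (1)
  4  001010111001100101011→0 (1)
  5  010101110011001010111→0 (0)
  6  101011100110010101110→1 (0)
  7  010111001100101011100→0 (0)
  8  101110011001010111000→1 (0)
  9  011100110010101110000→0 (1)
 10  111001100101011100001→1 (0)
 11  110011001010111000010→1 (1)
 12  100110010101110000101→1 (1)
 13  001100101011100001011→0 (1)
 14  011001010111000010111→0 (1)
 15  110010101110000101111→1 (1)
 16  100101011100001011111→1 (1)
 17  001010111000010111111→0 (1)
 18  010101110000101111111→0 (0)
 19  101011100001011111110→1 (0)
 20  010111000010111111100→0 (0)
 21  101110000101111111000→1 (0)
 22  011100001011111110000→0 (1)
 23  111000010111111100001→1 (0)
 24  110000101111111000010→1 (1)
 25  100001011111110000101→1 (1)
 26  000010111111100001011→0 (0)
 27  000101111111000010110→0 (0)
 28  001011111110000101100→0 (1)
 29  010111111100001011001→0 (0)
 30  101111111000010110010→1 (0)
 31  011111110000101100100→0 (1)
 32  111111100001011001001→1 (0)
 33  111111000010110010010→1 (0)
 34  111110000101100100100→1 (0)
 35  111100001011001001000→1 (0)
 36  111000010110010010000→1 (0)
 37  110000101100100100000→1 (1)
 38  100001011001001000001→1 (1)
 39  000010110010010000011→0 (0)
 40  000101100100100000110→0 (0)
 41  001011001001000001100→0 (1)
 42  010110010010000011001→0 (0)
 43  101100100100000110010→1 (0)
 44  011001001000001100100→0 (1)
 45  110010010000011001001→1 (1)
 46  100100100000110010011→1 (1)
 47  001001000001100100111→0 (1)
 48  010010000011001001111→0 (0)
 49  100100000110010011110→1 (1)
 50  001000001100100111101→0 (1)
 51  010000011001001111011→0 (0)
 52  100000110010011110110→1 (1)
 53  000001100100111101101→0 (0)
 54  000011001001111011010→0 (0)
 55  000110010011110110100→0 (0)
 56  001100100111101101000→0 (1)
 57  011001001111011010001→0 (1)
 58  110010011110110100011→1 (1)
 59  100100111101101000111→1 (1)
 60  001001111011010001111→0 (1)
 61  010011110110100011111→0 (0)
 62  100111101101000111110→1 (1)
 63  001111011010001111101→0 (1)
 64  011110110100011111011→0 (1)
 65  111101101000111110111→1 (0)
 66  111011010001111101110→1 (0)
 67  110110100011111011100→1 (1)
 68  101101000111110111001→1 (0)
 69  011010001111101110010→0 (1)
 70  110100011111011100101→1 (1)
 71  101000111110111001011→1 (0)
 72  010001111101110010110→0 (0)
 73  100011111011100101100→1 (1)
 74  000111110111001011001→0 (0)
 75  001111101110010110010→0 (1)
 76  011111011100101100101→0 (1)
 77  111110111001011001011→1 (0)
 78  111101110010110010110→1 (0)
 79  111011100101100101100→1 (0)
 80  110111001011001011000→1 (1)
 81  101110010110010110001→1 (0)
 82  011100101100101100010→0 (1)
 83  111001011001011000101→1 (0)
 84  110010110010110001010→1 (1)
 85  100101100101100010101→1 (1)
 86  001011001011000101011→0 (1)
 87  010110010110001010111→0 (0)
 88  101100101100010101110→1 (0)
 89  011001011000101011100→0 (1)
 90  110010110001010111001→1 (1)
 91  100101100010101110011→1 (1)
 92  001011000101011100111→0 (1)
 93  010110001010111001111→0 (0)
 94  101100010101110011110→1 (0)
 95  011000101011100111100→0 (1)
 96  110001010111001111001→1 (1)
 97  100010101110011110011→1 (1)
 98  000101011100111100111→0 (0)
 99  001010111001111001110→0 (1)
100  010101110011110011101→0 (0)
101  101011100111100111010→1 (0)
102  010111001111001110100→0 (0)
103  101110011110011101000→1 (0)
104  011100111100111010000→0 (1)
105  111001111001110100001→1 (0)
106  110011110011101000010→1 (1)
107  100111100111010000101→1 (1)
108  001111001110100001011→0 (1)
109  011110011101000010111→0 (1)

01110010101110011001010111000010111111100001011001001000001100100111101101000111110111001011001011000101011100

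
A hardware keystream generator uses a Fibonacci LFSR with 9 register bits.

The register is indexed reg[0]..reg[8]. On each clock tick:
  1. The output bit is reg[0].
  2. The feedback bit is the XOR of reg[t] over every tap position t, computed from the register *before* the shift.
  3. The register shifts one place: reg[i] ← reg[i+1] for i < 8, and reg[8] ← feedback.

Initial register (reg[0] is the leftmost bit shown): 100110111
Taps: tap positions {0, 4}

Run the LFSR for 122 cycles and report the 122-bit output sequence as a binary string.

step | reg (before) | out | fb
   0 | 100110111 | 1 | 0
   1 | 001101110 | 0 | 0
   2 | 011011100 | 0 | 1
   3 | 110111001 | 1 | 0
   4 | 101110010 | 1 | 0
   5 | 011100100 | 0 | 0
   6 | 111001000 | 1 | 1
   7 | 110010001 | 1 | 0
   8 | 100100010 | 1 | 1
   9 | 001000101 | 0 | 0
  10 | 010001010 | 0 | 0
  11 | 100010100 | 1 | 0
  12 | 000101000 | 0 | 0
  13 | 001010000 | 0 | 1
  14 | 010100001 | 0 | 0
  15 | 101000010 | 1 | 1
  16 | 010000101 | 0 | 0
  17 | 100001010 | 1 | 1
  18 | 000010101 | 0 | 1
  19 | 000101011 | 0 | 0
  20 | 001010110 | 0 | 1
  21 | 010101101 | 0 | 0
  22 | 101011010 | 1 | 0
  23 | 010110100 | 0 | 1
  24 | 101101001 | 1 | 1
  25 | 011010011 | 0 | 1
  26 | 110100111 | 1 | 1
  27 | 101001111 | 1 | 1
  28 | 010011111 | 0 | 1
  29 | 100111111 | 1 | 0
  30 | 001111110 | 0 | 1
  31 | 011111101 | 0 | 1
  32 | 111111011 | 1 | 0
  33 | 111110110 | 1 | 0
  34 | 111101100 | 1 | 1
  35 | 111011001 | 1 | 0
  36 | 110110010 | 1 | 0
  37 | 101100100 | 1 | 1
  38 | 011001001 | 0 | 0
  39 | 110010010 | 1 | 0
  40 | 100100100 | 1 | 1
  41 | 001001001 | 0 | 0
  42 | 010010010 | 0 | 1
  43 | 100100101 | 1 | 1
  44 | 001001011 | 0 | 0
  45 | 010010110 | 0 | 1
  46 | 100101101 | 1 | 1
  47 | 001011011 | 0 | 1
  48 | 010110111 | 0 | 1
  49 | 101101111 | 1 | 1
  50 | 011011111 | 0 | 1
  51 | 110111111 | 1 | 0
  52 | 101111110 | 1 | 0
  53 | 011111100 | 0 | 1
  54 | 111111001 | 1 | 0
  55 | 111110010 | 1 | 0
  56 | 111100100 | 1 | 1
  57 | 111001001 | 1 | 1
  58 | 110010011 | 1 | 0
  59 | 100100110 | 1 | 1
  60 | 001001101 | 0 | 0
  61 | 010011010 | 0 | 1
  62 | 100110101 | 1 | 0
  63 | 001101010 | 0 | 0
  64 | 011010100 | 0 | 1
  65 | 110101001 | 1 | 1
  66 | 101010011 | 1 | 0
  67 | 010100110 | 0 | 0
  68 | 101001100 | 1 | 1
  69 | 010011001 | 0 | 1
  70 | 100110011 | 1 | 0
  71 | 001100110 | 0 | 0
  72 | 011001100 | 0 | 0
  73 | 110011000 | 1 | 0
  74 | 100110000 | 1 | 0
  75 | 001100000 | 0 | 0
  76 | 011000000 | 0 | 0
  77 | 110000000 | 1 | 1
  78 | 100000001 | 1 | 1
  79 | 000000011 | 0 | 0
  80 | 000000110 | 0 | 0
  81 | 000001100 | 0 | 0
  82 | 000011000 | 0 | 1
  83 | 000110001 | 0 | 1
  84 | 001100011 | 0 | 0
  85 | 011000110 | 0 | 0
  86 | 110001100 | 1 | 1
  87 | 100011001 | 1 | 0
  88 | 000110010 | 0 | 1
  89 | 001100101 | 0 | 0
  90 | 011001010 | 0 | 0
  91 | 110010100 | 1 | 0
  92 | 100101000 | 1 | 1
  93 | 001010001 | 0 | 1
  94 | 010100011 | 0 | 0
  95 | 101000110 | 1 | 1
  96 | 010001101 | 0 | 0
  97 | 100011010 | 1 | 0
  98 | 000110100 | 0 | 1
  99 | 001101001 | 0 | 0
 100 | 011010010 | 0 | 1
 101 | 110100101 | 1 | 1
 102 | 101001011 | 1 | 1
 103 | 010010111 | 0 | 1
 104 | 100101111 | 1 | 1
 105 | 001011111 | 0 | 1
 106 | 010111111 | 0 | 1
 107 | 101111111 | 1 | 0
 108 | 011111110 | 0 | 1
 109 | 111111101 | 1 | 0
 110 | 111111010 | 1 | 0
 111 | 111110100 | 1 | 0
 112 | 111101000 | 1 | 1
 113 | 111010001 | 1 | 0
 114 | 110100010 | 1 | 1
 115 | 101000101 | 1 | 1
 116 | 010001011 | 0 | 0
 117 | 100010110 | 1 | 0
 118 | 000101100 | 0 | 0
 119 | 001011000 | 0 | 1
 120 | 010110001 | 0 | 1
 121 | 101100011 | 1 | 1

10011011100100010100001010110100111111011001001001011011111100100110101001100110000000110001100101000110100101111111010001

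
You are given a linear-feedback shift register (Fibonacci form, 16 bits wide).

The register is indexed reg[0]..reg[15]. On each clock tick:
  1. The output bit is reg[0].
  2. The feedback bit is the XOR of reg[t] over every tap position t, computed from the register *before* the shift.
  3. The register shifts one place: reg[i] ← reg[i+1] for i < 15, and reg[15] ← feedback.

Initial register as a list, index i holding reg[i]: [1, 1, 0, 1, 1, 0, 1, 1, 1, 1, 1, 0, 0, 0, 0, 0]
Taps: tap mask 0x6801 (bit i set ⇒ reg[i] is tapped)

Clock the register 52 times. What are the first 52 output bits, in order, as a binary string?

1101101111100000111111001011110111011110000011111011

k : reg_k → out_k, fb_k
0: 1101101111100000 → 1, fb=1
1: 1011011111000001 → 1, fb=1
2: 0110111110000011 → 0, fb=1
3: 1101111100000111 → 1, fb=1
4: 1011111000001111 → 1, fb=1
5: 0111110000011111 → 0, fb=1
6: 1111100000111111 → 1, fb=0
7: 1111000001111110 → 1, fb=0
8: 1110000011111100 → 1, fb=1
9: 1100000111111001 → 1, fb=0
10: 1000001111110010 → 1, fb=1
11: 0000011111100101 → 0, fb=1
12: 0000111111001011 → 0, fb=1
13: 0001111110010111 → 0, fb=1
14: 0011111100101111 → 0, fb=0
15: 0111111001011110 → 0, fb=1
16: 1111110010111101 → 1, fb=1
17: 1111100101111011 → 1, fb=1
18: 1111001011110111 → 1, fb=0
19: 1110010111101110 → 1, fb=1
20: 1100101111011101 → 1, fb=1
21: 1001011110111011 → 1, fb=1
22: 0010111101110111 → 0, fb=1
23: 0101111011101111 → 0, fb=0
24: 1011110111011110 → 1, fb=0
25: 0111101110111100 → 0, fb=0
26: 1111011101111000 → 1, fb=0
27: 1110111011110000 → 1, fb=0
28: 1101110111100000 → 1, fb=1
29: 1011101111000001 → 1, fb=1
30: 0111011110000011 → 0, fb=1
31: 1110111100000111 → 1, fb=1
32: 1101111000001111 → 1, fb=1
33: 1011110000011111 → 1, fb=0
34: 0111100000111110 → 0, fb=1
35: 1111000001111101 → 1, fb=1
36: 1110000011111011 → 1, fb=1
37: 1100000111110111 → 1, fb=0
38: 1000001111101110 → 1, fb=1
39: 0000011111011101 → 0, fb=0
40: 0000111110111010 → 0, fb=0
41: 0001111101110100 → 0, fb=0
42: 0011111011101000 → 0, fb=0
43: 0111110111010000 → 0, fb=1
44: 1111101110100001 → 1, fb=1
45: 1111011101000011 → 1, fb=0
46: 1110111010000110 → 1, fb=1
47: 1101110100001101 → 1, fb=0
48: 1011101000011010 → 1, fb=1
49: 0111010000110101 → 0, fb=0
50: 1110100001101010 → 1, fb=0
51: 1101000011010100 → 1, fb=1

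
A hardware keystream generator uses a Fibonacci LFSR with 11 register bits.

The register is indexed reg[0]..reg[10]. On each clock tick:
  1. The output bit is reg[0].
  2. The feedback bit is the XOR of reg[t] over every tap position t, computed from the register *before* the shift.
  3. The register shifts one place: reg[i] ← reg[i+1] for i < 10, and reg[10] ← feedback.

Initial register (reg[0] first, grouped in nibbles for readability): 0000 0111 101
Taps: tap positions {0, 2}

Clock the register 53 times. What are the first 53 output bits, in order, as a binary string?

tick  register→output (feedback)
  0  00000111101→0 (0)
  1  00001111010→0 (0)
  2  00011110100→0 (0)
  3  00111101000→0 (1)
  4  01111010001→0 (1)
  5  11110100011→1 (0)
  6  11101000110→1 (0)
  7  11010001100→1 (1)
  8  10100011001→1 (0)
  9  01000110010→0 (0)
 10  10001100100→1 (1)
 11  00011001001→0 (0)
 12  00110010010→0 (1)
 13  01100100101→0 (1)
 14  11001001011→1 (1)
 15  10010010111→1 (1)
 16  00100101111→0 (1)
 17  01001011111→0 (0)
 18  10010111110→1 (1)
 19  00101111101→0 (1)
 20  01011111011→0 (0)
 21  10111110110→1 (0)
 22  01111101100→0 (1)
 23  11111011001→1 (0)
 24  11110110010→1 (0)
 25  11101100100→1 (0)
 26  11011001000→1 (1)
 27  10110010001→1 (0)
 28  01100100010→0 (1)
 29  11001000101→1 (1)
 30  10010001011→1 (1)
 31  00100010111→0 (1)
 32  01000101111→0 (0)
 33  10001011110→1 (1)
 34  00010111101→0 (0)
 35  00101111010→0 (1)
 36  01011110101→0 (0)
 37  10111101010→1 (0)
 38  01111010100→0 (1)
 39  11110101001→1 (0)
 40  11101010010→1 (0)
 41  11010100100→1 (1)
 42  10101001001→1 (0)
 43  01010010010→0 (0)
 44  10100100100→1 (0)
 45  01001001000→0 (0)
 46  10010010000→1 (1)
 47  00100100001→0 (1)
 48  01001000011→0 (0)
 49  10010000110→1 (1)
 50  00100001101→0 (1)
 51  01000011011→0 (0)
 52  10000110110→1 (1)

00000111101000110010010111110110010001011110101001001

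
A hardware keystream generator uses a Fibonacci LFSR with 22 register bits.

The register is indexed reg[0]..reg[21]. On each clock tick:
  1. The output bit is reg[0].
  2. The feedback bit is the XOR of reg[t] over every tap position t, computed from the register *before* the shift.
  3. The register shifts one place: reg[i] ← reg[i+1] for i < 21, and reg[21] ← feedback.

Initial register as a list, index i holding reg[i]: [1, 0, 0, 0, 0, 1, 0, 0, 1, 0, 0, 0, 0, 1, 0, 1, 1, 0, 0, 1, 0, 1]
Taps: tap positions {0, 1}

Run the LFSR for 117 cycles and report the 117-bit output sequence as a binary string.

step | reg (before) | out | fb
   0 | 1000010010000101100101 | 1 | 1
   1 | 0000100100001011001011 | 0 | 0
   2 | 0001001000010110010110 | 0 | 0
   3 | 0010010000101100101100 | 0 | 0
   4 | 0100100001011001011000 | 0 | 1
   5 | 1001000010110010110001 | 1 | 1
   6 | 0010000101100101100011 | 0 | 0
   7 | 0100001011001011000110 | 0 | 1
   8 | 1000010110010110001101 | 1 | 1
   9 | 0000101100101100011011 | 0 | 0
  10 | 0001011001011000110110 | 0 | 0
  11 | 0010110010110001101100 | 0 | 0
  12 | 0101100101100011011000 | 0 | 1
  13 | 1011001011000110110001 | 1 | 1
  14 | 0110010110001101100011 | 0 | 1
  15 | 1100101100011011000111 | 1 | 0
  16 | 1001011000110110001110 | 1 | 1
  17 | 0010110001101100011101 | 0 | 0
  18 | 0101100011011000111010 | 0 | 1
  19 | 1011000110110001110101 | 1 | 1
  20 | 0110001101100011101011 | 0 | 1
  21 | 1100011011000111010111 | 1 | 0
  22 | 1000110110001110101110 | 1 | 1
  23 | 0001101100011101011101 | 0 | 0
  24 | 0011011000111010111010 | 0 | 0
  25 | 0110110001110101110100 | 0 | 1
  26 | 1101100011101011101001 | 1 | 0
  27 | 1011000111010111010010 | 1 | 1
  28 | 0110001110101110100101 | 0 | 1
  29 | 1100011101011101001011 | 1 | 0
  30 | 1000111010111010010110 | 1 | 1
  31 | 0001110101110100101101 | 0 | 0
  32 | 0011101011101001011010 | 0 | 0
  33 | 0111010111010010110100 | 0 | 1
  34 | 1110101110100101101001 | 1 | 0
  35 | 1101011101001011010010 | 1 | 0
  36 | 1010111010010110100100 | 1 | 1
  37 | 0101110100101101001001 | 0 | 1
  38 | 1011101001011010010011 | 1 | 1
  39 | 0111010010110100100111 | 0 | 1
  40 | 1110100101101001001111 | 1 | 0
  41 | 1101001011010010011110 | 1 | 0
  42 | 1010010110100100111100 | 1 | 1
  43 | 0100101101001001111001 | 0 | 1
  44 | 1001011010010011110011 | 1 | 1
  45 | 0010110100100111100111 | 0 | 0
  46 | 0101101001001111001110 | 0 | 1
  47 | 1011010010011110011101 | 1 | 1
  48 | 0110100100111100111011 | 0 | 1
  49 | 1101001001111001110111 | 1 | 0
  50 | 1010010011110011101110 | 1 | 1
  51 | 0100100111100111011101 | 0 | 1
  52 | 1001001111001110111011 | 1 | 1
  53 | 0010011110011101110111 | 0 | 0
  54 | 0100111100111011101110 | 0 | 1
  55 | 1001111001110111011101 | 1 | 1
  56 | 0011110011101110111011 | 0 | 0
  57 | 0111100111011101110110 | 0 | 1
  58 | 1111001110111011101101 | 1 | 0
  59 | 1110011101110111011010 | 1 | 0
  60 | 1100111011101110110100 | 1 | 0
  61 | 1001110111011101101000 | 1 | 1
  62 | 0011101110111011010001 | 0 | 0
  63 | 0111011101110110100010 | 0 | 1
  64 | 1110111011101101000101 | 1 | 0
  65 | 1101110111011010001010 | 1 | 0
  66 | 1011101110110100010100 | 1 | 1
  67 | 0111011101101000101001 | 0 | 1
  68 | 1110111011010001010011 | 1 | 0
  69 | 1101110110100010100110 | 1 | 0
  70 | 1011101101000101001100 | 1 | 1
  71 | 0111011010001010011001 | 0 | 1
  72 | 1110110100010100110011 | 1 | 0
  73 | 1101101000101001100110 | 1 | 0
  74 | 1011010001010011001100 | 1 | 1
  75 | 0110100010100110011001 | 0 | 1
  76 | 1101000101001100110011 | 1 | 0
  77 | 1010001010011001100110 | 1 | 1
  78 | 0100010100110011001101 | 0 | 1
  79 | 1000101001100110011011 | 1 | 1
  80 | 0001010011001100110111 | 0 | 0
  81 | 0010100110011001101110 | 0 | 0
  82 | 0101001100110011011100 | 0 | 1
  83 | 1010011001100110111001 | 1 | 1
  84 | 0100110011001101110011 | 0 | 1
  85 | 1001100110011011100111 | 1 | 1
  86 | 0011001100110111001111 | 0 | 0
  87 | 0110011001101110011110 | 0 | 1
  88 | 1100110011011100111101 | 1 | 0
  89 | 1001100110111001111010 | 1 | 1
  90 | 0011001101110011110101 | 0 | 0
  91 | 0110011011100111101010 | 0 | 1
  92 | 1100110111001111010101 | 1 | 0
  93 | 1001101110011110101010 | 1 | 1
  94 | 0011011100111101010101 | 0 | 0
  95 | 0110111001111010101010 | 0 | 1
  96 | 1101110011110101010101 | 1 | 0
  97 | 1011100111101010101010 | 1 | 1
  98 | 0111001111010101010101 | 0 | 1
  99 | 1110011110101010101011 | 1 | 0
 100 | 1100111101010101010110 | 1 | 0
 101 | 1001111010101010101100 | 1 | 1
 102 | 0011110101010101011001 | 0 | 0
 103 | 0111101010101010110010 | 0 | 1
 104 | 1111010101010101100101 | 1 | 0
 105 | 1110101010101011001010 | 1 | 0
 106 | 1101010101010110010100 | 1 | 0
 107 | 1010101010101100101000 | 1 | 1
 108 | 0101010101011001010001 | 0 | 1
 109 | 1010101010110010100011 | 1 | 1
 110 | 0101010101100101000111 | 0 | 1
 111 | 1010101011001010001111 | 1 | 1
 112 | 0101010110010100011111 | 0 | 1
 113 | 1010101100101000111111 | 1 | 1
 114 | 0101011001010001111111 | 0 | 1
 115 | 1010110010100011111111 | 1 | 1
 116 | 0101100101000111111111 | 0 | 1

100001001000010110010110001101100011101011101001011010010011110011101110111011010001010011001100110111001111010101010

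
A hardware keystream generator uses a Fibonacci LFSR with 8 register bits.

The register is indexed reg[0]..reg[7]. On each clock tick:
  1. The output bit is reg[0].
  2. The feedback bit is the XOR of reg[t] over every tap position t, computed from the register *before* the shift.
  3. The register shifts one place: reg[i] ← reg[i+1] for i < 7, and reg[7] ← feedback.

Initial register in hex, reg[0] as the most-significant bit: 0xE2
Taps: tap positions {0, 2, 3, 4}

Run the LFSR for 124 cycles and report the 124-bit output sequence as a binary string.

k : reg_k → out_k, fb_k
0: 11100010 → 1, fb=0
1: 11000100 → 1, fb=1
2: 10001001 → 1, fb=0
3: 00010010 → 0, fb=1
4: 00100101 → 0, fb=1
5: 01001011 → 0, fb=1
6: 10010111 → 1, fb=0
7: 00101110 → 0, fb=0
8: 01011100 → 0, fb=0
9: 10111000 → 1, fb=0
10: 01110000 → 0, fb=0
11: 11100000 → 1, fb=0
12: 11000000 → 1, fb=1
13: 10000001 → 1, fb=1
14: 00000011 → 0, fb=0
15: 00000110 → 0, fb=0
16: 00001100 → 0, fb=1
17: 00011001 → 0, fb=0
18: 00110010 → 0, fb=0
19: 01100100 → 0, fb=1
20: 11001001 → 1, fb=0
21: 10010010 → 1, fb=0
22: 00100100 → 0, fb=1
23: 01001001 → 0, fb=1
24: 10010011 → 1, fb=0
25: 00100110 → 0, fb=1
26: 01001101 → 0, fb=1
27: 10011011 → 1, fb=1
28: 00110111 → 0, fb=0
29: 01101110 → 0, fb=0
30: 11011100 → 1, fb=1
31: 10111001 → 1, fb=0
32: 01110010 → 0, fb=0
33: 11100100 → 1, fb=0
34: 11001000 → 1, fb=0
35: 10010000 → 1, fb=0
36: 00100000 → 0, fb=1
37: 01000001 → 0, fb=0
38: 10000010 → 1, fb=1
39: 00000101 → 0, fb=0
40: 00001010 → 0, fb=1
41: 00010101 → 0, fb=1
42: 00101011 → 0, fb=0
43: 01010110 → 0, fb=1
44: 10101101 → 1, fb=1
45: 01011011 → 0, fb=0
46: 10110110 → 1, fb=1
47: 01101101 → 0, fb=0
48: 11011010 → 1, fb=1
49: 10110101 → 1, fb=1
50: 01101011 → 0, fb=0
51: 11010110 → 1, fb=0
52: 10101100 → 1, fb=1
53: 01011001 → 0, fb=0
54: 10110010 → 1, fb=1
55: 01100101 → 0, fb=1
56: 11001011 → 1, fb=0
57: 10010110 → 1, fb=0
58: 00101100 → 0, fb=0
59: 01011000 → 0, fb=0
60: 10110000 → 1, fb=1
61: 01100001 → 0, fb=1
62: 11000011 → 1, fb=1
63: 10000111 → 1, fb=1
64: 00001111 → 0, fb=1
65: 00011111 → 0, fb=0
66: 00111110 → 0, fb=1
67: 01111101 → 0, fb=1
68: 11111011 → 1, fb=0
69: 11110110 → 1, fb=1
70: 11101101 → 1, fb=1
71: 11011011 → 1, fb=1
72: 10110111 → 1, fb=1
73: 01101111 → 0, fb=0
74: 11011110 → 1, fb=1
75: 10111101 → 1, fb=0
76: 01111010 → 0, fb=1
77: 11110101 → 1, fb=1
78: 11101011 → 1, fb=1
79: 11010111 → 1, fb=0
80: 10101110 → 1, fb=1
81: 01011101 → 0, fb=0
82: 10111010 → 1, fb=0
83: 01110100 → 0, fb=0
84: 11101000 → 1, fb=1
85: 11010001 → 1, fb=0
86: 10100010 → 1, fb=0
87: 01000100 → 0, fb=0
88: 10001000 → 1, fb=0
89: 00010000 → 0, fb=1
90: 00100001 → 0, fb=1
91: 01000011 → 0, fb=0
92: 10000110 → 1, fb=1
93: 00001101 → 0, fb=1
94: 00011011 → 0, fb=0
95: 00110110 → 0, fb=0
96: 01101100 → 0, fb=0
97: 11011000 → 1, fb=1
98: 10110001 → 1, fb=1
99: 01100011 → 0, fb=1
100: 11000111 → 1, fb=1
101: 10001111 → 1, fb=0
102: 00011110 → 0, fb=0
103: 00111100 → 0, fb=1
104: 01111001 → 0, fb=1
105: 11110011 → 1, fb=1
106: 11100111 → 1, fb=0
107: 11001110 → 1, fb=0
108: 10011100 → 1, fb=1
109: 00111001 → 0, fb=1
110: 01110011 → 0, fb=0
111: 11100110 → 1, fb=0
112: 11001100 → 1, fb=0
113: 10011000 → 1, fb=1
114: 00110001 → 0, fb=0
115: 01100010 → 0, fb=1
116: 11000101 → 1, fb=1
117: 10001011 → 1, fb=0
118: 00010110 → 0, fb=1
119: 00101101 → 0, fb=0
120: 01011010 → 0, fb=0
121: 10110100 → 1, fb=1
122: 01101001 → 0, fb=0
123: 11010010 → 1, fb=0

1110001001011100000011001001001101110010000010101101101011001011000011111011011110101110100010000110110001111001110011000101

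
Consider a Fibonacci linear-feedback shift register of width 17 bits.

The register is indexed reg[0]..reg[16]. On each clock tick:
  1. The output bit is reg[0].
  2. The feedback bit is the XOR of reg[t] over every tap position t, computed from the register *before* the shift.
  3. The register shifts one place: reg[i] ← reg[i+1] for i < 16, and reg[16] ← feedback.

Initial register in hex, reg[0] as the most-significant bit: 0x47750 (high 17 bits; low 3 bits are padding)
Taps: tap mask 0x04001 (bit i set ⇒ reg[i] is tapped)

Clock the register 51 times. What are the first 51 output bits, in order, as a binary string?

k : reg_k → out_k, fb_k
0: 01000111011101010 → 0, fb=0
1: 10001110111010100 → 1, fb=0
2: 00011101110101000 → 0, fb=0
3: 00111011101010000 → 0, fb=0
4: 01110111010100000 → 0, fb=0
5: 11101110101000000 → 1, fb=1
6: 11011101010000001 → 1, fb=1
7: 10111010100000011 → 1, fb=1
8: 01110101000000111 → 0, fb=1
9: 11101010000001111 → 1, fb=0
10: 11010100000011110 → 1, fb=0
11: 10101000000111100 → 1, fb=0
12: 01010000001111000 → 0, fb=0
13: 10100000011110000 → 1, fb=1
14: 01000000111100001 → 0, fb=0
15: 10000001111000010 → 1, fb=1
16: 00000011110000101 → 0, fb=1
17: 00000111100001011 → 0, fb=0
18: 00001111000010110 → 0, fb=1
19: 00011110000101101 → 0, fb=1
20: 00111100001011011 → 0, fb=0
21: 01111000010110110 → 0, fb=1
22: 11110000101101101 → 1, fb=0
23: 11100001011011010 → 1, fb=1
24: 11000010110110101 → 1, fb=0
25: 10000101101101010 → 1, fb=1
26: 00001011011010101 → 0, fb=1
27: 00010110110101011 → 0, fb=0
28: 00101101101010110 → 0, fb=1
29: 01011011010101101 → 0, fb=1
30: 10110110101011011 → 1, fb=1
31: 01101101010110111 → 0, fb=1
32: 11011010101101111 → 1, fb=0
33: 10110101011011110 → 1, fb=0
34: 01101010110111100 → 0, fb=1
35: 11010101101111001 → 1, fb=1
36: 10101011011110011 → 1, fb=1
37: 01010110111100111 → 0, fb=1
38: 10101101111001111 → 1, fb=0
39: 01011011110011110 → 0, fb=1
40: 10110111100111101 → 1, fb=0
41: 01101111001111010 → 0, fb=0
42: 11011110011110100 → 1, fb=0
43: 10111100111101000 → 1, fb=1
44: 01111001111010001 → 0, fb=0
45: 11110011110100010 → 1, fb=1
46: 11100111101000101 → 1, fb=0
47: 11001111010001010 → 1, fb=1
48: 10011110100010101 → 1, fb=0
49: 00111101000101010 → 0, fb=0
50: 01111010001010100 → 0, fb=1

010001110111010100000011110000101101101010110111100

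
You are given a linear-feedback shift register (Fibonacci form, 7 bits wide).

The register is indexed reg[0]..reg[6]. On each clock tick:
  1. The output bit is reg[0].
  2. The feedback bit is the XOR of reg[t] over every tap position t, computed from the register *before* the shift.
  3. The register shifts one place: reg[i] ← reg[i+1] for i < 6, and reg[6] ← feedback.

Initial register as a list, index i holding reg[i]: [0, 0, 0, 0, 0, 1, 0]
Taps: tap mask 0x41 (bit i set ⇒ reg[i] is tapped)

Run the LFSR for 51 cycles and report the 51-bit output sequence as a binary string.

tick  register→output (feedback)
  0  0000010→0 (0)
  1  0000100→0 (0)
  2  0001000→0 (0)
  3  0010000→0 (0)
  4  0100000→0 (0)
  5  1000000→1 (1)
  6  0000001→0 (1)
  7  0000011→0 (1)
  8  0000111→0 (1)
  9  0001111→0 (1)
 10  0011111→0 (1)
 11  0111111→0 (1)
 12  1111111→1 (0)
 13  1111110→1 (1)
 14  1111101→1 (0)
 15  1111010→1 (1)
 16  1110101→1 (0)
 17  1101010→1 (1)
 18  1010101→1 (0)
 19  0101010→0 (0)
 20  1010100→1 (1)
 21  0101001→0 (1)
 22  1010011→1 (0)
 23  0100110→0 (0)
 24  1001100→1 (1)
 25  0011001→0 (1)
 26  0110011→0 (1)
 27  1100111→1 (0)
 28  1001110→1 (1)
 29  0011101→0 (1)
 30  0111011→0 (1)
 31  1110111→1 (0)
 32  1101110→1 (1)
 33  1011101→1 (0)
 34  0111010→0 (0)
 35  1110100→1 (1)
 36  1101001→1 (0)
 37  1010010→1 (1)
 38  0100101→0 (1)
 39  1001011→1 (0)
 40  0010110→0 (0)
 41  0101100→0 (0)
 42  1011000→1 (1)
 43  0110001→0 (1)
 44  1100011→1 (0)
 45  1000110→1 (1)
 46  0001101→0 (1)
 47  0011011→0 (1)
 48  0110111→0 (1)
 49  1101111→1 (0)
 50  1011110→1 (1)

000001000000111111101010100110011101110100101100011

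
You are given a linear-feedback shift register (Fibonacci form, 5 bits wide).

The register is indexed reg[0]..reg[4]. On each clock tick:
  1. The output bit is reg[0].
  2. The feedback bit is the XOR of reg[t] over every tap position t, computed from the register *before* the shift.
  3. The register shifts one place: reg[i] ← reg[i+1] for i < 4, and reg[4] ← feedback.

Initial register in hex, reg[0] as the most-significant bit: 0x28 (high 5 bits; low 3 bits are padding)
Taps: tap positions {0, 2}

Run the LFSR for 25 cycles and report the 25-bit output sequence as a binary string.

k : reg_k → out_k, fb_k
0: 00101 → 0, fb=1
1: 01011 → 0, fb=0
2: 10110 → 1, fb=0
3: 01100 → 0, fb=1
4: 11001 → 1, fb=1
5: 10011 → 1, fb=1
6: 00111 → 0, fb=1
7: 01111 → 0, fb=1
8: 11111 → 1, fb=0
9: 11110 → 1, fb=0
10: 11100 → 1, fb=0
11: 11000 → 1, fb=1
12: 10001 → 1, fb=1
13: 00011 → 0, fb=0
14: 00110 → 0, fb=1
15: 01101 → 0, fb=1
16: 11011 → 1, fb=1
17: 10111 → 1, fb=0
18: 01110 → 0, fb=1
19: 11101 → 1, fb=0
20: 11010 → 1, fb=1
21: 10101 → 1, fb=0
22: 01010 → 0, fb=0
23: 10100 → 1, fb=0
24: 01000 → 0, fb=0

0010110011111000110111010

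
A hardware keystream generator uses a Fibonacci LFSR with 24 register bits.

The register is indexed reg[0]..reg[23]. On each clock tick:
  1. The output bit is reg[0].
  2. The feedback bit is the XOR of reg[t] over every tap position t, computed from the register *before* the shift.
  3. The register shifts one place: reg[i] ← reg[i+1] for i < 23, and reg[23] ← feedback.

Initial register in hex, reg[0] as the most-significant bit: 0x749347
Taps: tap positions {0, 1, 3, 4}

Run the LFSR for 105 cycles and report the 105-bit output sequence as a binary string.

k : reg_k → out_k, fb_k
0: 011101001001001101000111 → 0, fb=0
1: 111010010010011010001110 → 1, fb=1
2: 110100100100110100011101 → 1, fb=1
3: 101001001001101000111011 → 1, fb=1
4: 010010010011010001110111 → 0, fb=0
5: 100100100110100011101110 → 1, fb=0
6: 001001001101000111011100 → 0, fb=0
7: 010010011010001110111000 → 0, fb=0
8: 100100110100011101110000 → 1, fb=0
9: 001001101000111011100000 → 0, fb=0
10: 010011010001110111000000 → 0, fb=0
11: 100110100011101110000000 → 1, fb=1
12: 001101000111011100000001 → 0, fb=1
13: 011010001110111000000011 → 0, fb=0
14: 110100011101110000000110 → 1, fb=1
15: 101000111011100000001101 → 1, fb=1
16: 010001110111000000011011 → 0, fb=1
17: 100011101110000000110111 → 1, fb=0
18: 000111011100000001101110 → 0, fb=0
19: 001110111000000011011100 → 0, fb=0
20: 011101110000000110111000 → 0, fb=0
21: 111011100000001101110000 → 1, fb=1
22: 110111000000011011100001 → 1, fb=0
23: 101110000000110111000010 → 1, fb=1
24: 011100000001101110000101 → 0, fb=0
25: 111000000011011100001010 → 1, fb=0
26: 110000000110111000010100 → 1, fb=0
27: 100000001101110000101000 → 1, fb=1
28: 000000011011100001010001 → 0, fb=0
29: 000000110111000010100010 → 0, fb=0
30: 000001101110000101000100 → 0, fb=0
31: 000011011100001010001000 → 0, fb=1
32: 000110111000010100010001 → 0, fb=0
33: 001101110000101000100010 → 0, fb=1
34: 011011100001010001000101 → 0, fb=0
35: 110111000010100010001010 → 1, fb=0
36: 101110000101000100010100 → 1, fb=1
37: 011100001010001000101001 → 0, fb=0
38: 111000010100010001010010 → 1, fb=0
39: 110000101000100010100100 → 1, fb=0
40: 100001010001000101001000 → 1, fb=1
41: 000010100010001010010001 → 0, fb=1
42: 000101000100010100100011 → 0, fb=1
43: 001010001000101001000111 → 0, fb=1
44: 010100010001010010001111 → 0, fb=0
45: 101000100010100100011110 → 1, fb=1
46: 010001000101001000111101 → 0, fb=1
47: 100010001010010001111011 → 1, fb=0
48: 000100010100100011110110 → 0, fb=1
49: 001000101001000111101101 → 0, fb=0
50: 010001010010001111011010 → 0, fb=1
51: 100010100100011110110101 → 1, fb=0
52: 000101001000111101101010 → 0, fb=1
53: 001010010001111011010101 → 0, fb=1
54: 010100100011110110101011 → 0, fb=0
55: 101001000111101101010110 → 1, fb=1
56: 010010001111011010101101 → 0, fb=0
57: 100100011110110101011010 → 1, fb=0
58: 001000111101101010110100 → 0, fb=0
59: 010001111011010101101000 → 0, fb=1
60: 100011110110101011010001 → 1, fb=0
61: 000111101101010110100010 → 0, fb=0
62: 001111011010101101000100 → 0, fb=0
63: 011110110101011010001000 → 0, fb=1
64: 111101101010110100010001 → 1, fb=1
65: 111011010101101000100011 → 1, fb=1
66: 110110101011010001000111 → 1, fb=0
67: 101101010110100010001110 → 1, fb=0
68: 011010101101000100011100 → 0, fb=0
69: 110101011010001000111000 → 1, fb=1
70: 101010110100010001110001 → 1, fb=0
71: 010101101000100011100010 → 0, fb=0
72: 101011010001000111000100 → 1, fb=0
73: 010110100010001110001000 → 0, fb=1
74: 101101000100011100010001 → 1, fb=0
75: 011010001000111000100010 → 0, fb=0
76: 110100010001110001000100 → 1, fb=1
77: 101000100011100010001001 → 1, fb=1
78: 010001000111000100010011 → 0, fb=1
79: 100010001110001000100111 → 1, fb=0
80: 000100011100010001001110 → 0, fb=1
81: 001000111000100010011101 → 0, fb=0
82: 010001110001000100111010 → 0, fb=1
83: 100011100010001001110101 → 1, fb=0
84: 000111000100010011101010 → 0, fb=0
85: 001110001000100111010100 → 0, fb=0
86: 011100010001001110101000 → 0, fb=0
87: 111000100010011101010000 → 1, fb=0
88: 110001000100111010100000 → 1, fb=0
89: 100010001001110101000000 → 1, fb=0
90: 000100010011101010000000 → 0, fb=1
91: 001000100111010100000001 → 0, fb=0
92: 010001001110101000000010 → 0, fb=1
93: 100010011101010000000101 → 1, fb=0
94: 000100111010100000001010 → 0, fb=1
95: 001001110101000000010101 → 0, fb=0
96: 010011101010000000101010 → 0, fb=0
97: 100111010100000001010100 → 1, fb=1
98: 001110101000000010101001 → 0, fb=0
99: 011101010000000101010010 → 0, fb=0
100: 111010100000001010100100 → 1, fb=1
101: 110101000000010101001001 → 1, fb=1
102: 101010000000101010010011 → 1, fb=0
103: 010100000001010100100110 → 0, fb=0
104: 101000000010101001001100 → 1, fb=1

011101001001001101000111011100000001101110000101000100010100100011110110101011010001000111000100010011101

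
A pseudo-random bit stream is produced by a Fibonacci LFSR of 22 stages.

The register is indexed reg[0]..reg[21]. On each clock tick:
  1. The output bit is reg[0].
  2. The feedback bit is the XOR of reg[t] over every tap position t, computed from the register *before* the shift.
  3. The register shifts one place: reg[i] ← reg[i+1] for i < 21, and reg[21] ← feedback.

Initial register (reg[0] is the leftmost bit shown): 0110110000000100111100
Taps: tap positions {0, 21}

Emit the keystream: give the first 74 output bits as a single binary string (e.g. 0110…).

tick  register→output (feedback)
  0  0110110000000100111100→0 (0)
  1  1101100000001001111000→1 (1)
  2  1011000000010011110001→1 (0)
  3  0110000000100111100010→0 (0)
  4  1100000001001111000100→1 (1)
  5  1000000010011110001001→1 (0)
  6  0000000100111100010010→0 (0)
  7  0000001001111000100100→0 (0)
  8  0000010011110001001000→0 (0)
  9  0000100111100010010000→0 (0)
 10  0001001111000100100000→0 (0)
 11  0010011110001001000000→0 (0)
 12  0100111100010010000000→0 (0)
 13  1001111000100100000000→1 (1)
 14  0011110001001000000001→0 (1)
 15  0111100010010000000011→0 (1)
 16  1111000100100000000111→1 (0)
 17  1110001001000000001110→1 (1)
 18  1100010010000000011101→1 (0)
 19  1000100100000000111010→1 (1)
 20  0001001000000001110101→0 (1)
 21  0010010000000011101011→0 (1)
 22  0100100000000111010111→0 (1)
 23  1001000000001110101111→1 (0)
 24  0010000000011101011110→0 (0)
 25  0100000000111010111100→0 (0)
 26  1000000001110101111000→1 (1)
 27  0000000011101011110001→0 (1)
 28  0000000111010111100011→0 (1)
 29  0000001110101111000111→0 (1)
 30  0000011101011110001111→0 (1)
 31  0000111010111100011111→0 (1)
 32  0001110101111000111111→0 (1)
 33  0011101011110001111111→0 (1)
 34  0111010111100011111111→0 (1)
 35  1110101111000111111111→1 (0)
 36  1101011110001111111110→1 (1)
 37  1010111100011111111101→1 (0)
 38  0101111000111111111010→0 (0)
 39  1011110001111111110100→1 (1)
 40  0111100011111111101001→0 (1)
 41  1111000111111111010011→1 (0)
 42  1110001111111110100110→1 (1)
 43  1100011111111101001101→1 (0)
 44  1000111111111010011010→1 (1)
 45  0001111111110100110101→0 (1)
 46  0011111111101001101011→0 (1)
 47  0111111111010011010111→0 (1)
 48  1111111110100110101111→1 (0)
 49  1111111101001101011110→1 (1)
 50  1111111010011010111101→1 (0)
 51  1111110100110101111010→1 (1)
 52  1111101001101011110101→1 (0)
 53  1111010011010111101010→1 (1)
 54  1110100110101111010101→1 (0)
 55  1101001101011110101010→1 (1)
 56  1010011010111101010101→1 (0)
 57  0100110101111010101010→0 (0)
 58  1001101011110101010100→1 (1)
 59  0011010111101010101001→0 (1)
 60  0110101111010101010011→0 (1)
 61  1101011110101010100111→1 (0)
 62  1010111101010101001110→1 (1)
 63  0101111010101010011101→0 (1)
 64  1011110101010100111011→1 (0)
 65  0111101010101001110110→0 (0)
 66  1111010101010011101100→1 (1)
 67  1110101010100111011001→1 (0)
 68  1101010101001110110010→1 (1)
 69  1010101010011101100101→1 (0)
 70  0101010100111011001010→0 (0)
 71  1010101001110110010100→1 (1)
 72  0101010011101100101001→0 (1)
 73  1010100111011001010011→1 (0)

01101100000001001111000100100000000111010111100011111111101001101011110101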